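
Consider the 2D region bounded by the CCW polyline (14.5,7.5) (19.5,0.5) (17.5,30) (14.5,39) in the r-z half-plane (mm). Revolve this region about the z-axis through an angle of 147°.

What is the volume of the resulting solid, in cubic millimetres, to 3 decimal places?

Volume = 4818.902 mm³

Profile (r,z), 4 vertices: (14.5,7.5) (19.5,0.5) (17.5,30) (14.5,39)
edge 0: (14.5,7.5)→(19.5,0.5)  cross = 14.5·0.5 − 19.5·7.5 = -139.0000; (r_i+r_j)·cross = 34·-139.0000 = -4726.0000
edge 1: (19.5,0.5)→(17.5,30)  cross = 19.5·30 − 17.5·0.5 = 576.2500; (r_i+r_j)·cross = 37·576.2500 = 21321.2500
edge 2: (17.5,30)→(14.5,39)  cross = 17.5·39 − 14.5·30 = 247.5000; (r_i+r_j)·cross = 32·247.5000 = 7920.0000
edge 3: (14.5,39)→(14.5,7.5)  cross = 14.5·7.5 − 14.5·39 = -456.7500; (r_i+r_j)·cross = 29·-456.7500 = -13245.7500
Σcross = 228.0000 → A = |Σcross|/2 = 114.0000 mm²
Σ(r_i+r_j)·cross = 11269.5000 → first moment M = |Σ|/6 = 1878.2500
R_c = M/A = 1878.2500/114.0000 = 16.4759 mm
θ = 147° = 2.565634 rad
V = θ·R_c·A = 2.565634·16.4759·114.0000 = 4818.902 mm³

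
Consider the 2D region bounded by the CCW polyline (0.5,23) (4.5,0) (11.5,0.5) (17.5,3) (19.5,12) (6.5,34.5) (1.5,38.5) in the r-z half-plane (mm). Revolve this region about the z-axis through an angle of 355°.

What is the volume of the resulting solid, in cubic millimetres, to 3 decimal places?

Profile (r,z), 7 vertices: (0.5,23) (4.5,0) (11.5,0.5) (17.5,3) (19.5,12) (6.5,34.5) (1.5,38.5)
edge 0: (0.5,23)→(4.5,0)  cross = 0.5·0 − 4.5·23 = -103.5000; (r_i+r_j)·cross = 5·-103.5000 = -517.5000
edge 1: (4.5,0)→(11.5,0.5)  cross = 4.5·0.5 − 11.5·0 = 2.2500; (r_i+r_j)·cross = 16·2.2500 = 36.0000
edge 2: (11.5,0.5)→(17.5,3)  cross = 11.5·3 − 17.5·0.5 = 25.7500; (r_i+r_j)·cross = 29·25.7500 = 746.7500
edge 3: (17.5,3)→(19.5,12)  cross = 17.5·12 − 19.5·3 = 151.5000; (r_i+r_j)·cross = 37·151.5000 = 5605.5000
edge 4: (19.5,12)→(6.5,34.5)  cross = 19.5·34.5 − 6.5·12 = 594.7500; (r_i+r_j)·cross = 26·594.7500 = 15463.5000
edge 5: (6.5,34.5)→(1.5,38.5)  cross = 6.5·38.5 − 1.5·34.5 = 198.5000; (r_i+r_j)·cross = 8·198.5000 = 1588.0000
edge 6: (1.5,38.5)→(0.5,23)  cross = 1.5·23 − 0.5·38.5 = 15.2500; (r_i+r_j)·cross = 2·15.2500 = 30.5000
Σcross = 884.5000 → A = |Σcross|/2 = 442.2500 mm²
Σ(r_i+r_j)·cross = 22952.7500 → first moment M = |Σ|/6 = 3825.4583
R_c = M/A = 3825.4583/442.2500 = 8.6500 mm
θ = 355° = 6.195919 rad
V = θ·R_c·A = 6.195919·8.6500·442.2500 = 23702.229 mm³

Volume = 23702.229 mm³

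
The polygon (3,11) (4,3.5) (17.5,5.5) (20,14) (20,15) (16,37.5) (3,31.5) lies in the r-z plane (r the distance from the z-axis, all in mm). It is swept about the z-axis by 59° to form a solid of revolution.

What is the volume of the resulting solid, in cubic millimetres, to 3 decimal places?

Volume = 5185.384 mm³

Profile (r,z), 7 vertices: (3,11) (4,3.5) (17.5,5.5) (20,14) (20,15) (16,37.5) (3,31.5)
edge 0: (3,11)→(4,3.5)  cross = 3·3.5 − 4·11 = -33.5000; (r_i+r_j)·cross = 7·-33.5000 = -234.5000
edge 1: (4,3.5)→(17.5,5.5)  cross = 4·5.5 − 17.5·3.5 = -39.2500; (r_i+r_j)·cross = 21.5·-39.2500 = -843.8750
edge 2: (17.5,5.5)→(20,14)  cross = 17.5·14 − 20·5.5 = 135.0000; (r_i+r_j)·cross = 37.5·135.0000 = 5062.5000
edge 3: (20,14)→(20,15)  cross = 20·15 − 20·14 = 20.0000; (r_i+r_j)·cross = 40·20.0000 = 800.0000
edge 4: (20,15)→(16,37.5)  cross = 20·37.5 − 16·15 = 510.0000; (r_i+r_j)·cross = 36·510.0000 = 18360.0000
edge 5: (16,37.5)→(3,31.5)  cross = 16·31.5 − 3·37.5 = 391.5000; (r_i+r_j)·cross = 19·391.5000 = 7438.5000
edge 6: (3,31.5)→(3,11)  cross = 3·11 − 3·31.5 = -61.5000; (r_i+r_j)·cross = 6·-61.5000 = -369.0000
Σcross = 922.2500 → A = |Σcross|/2 = 461.1250 mm²
Σ(r_i+r_j)·cross = 30213.6250 → first moment M = |Σ|/6 = 5035.6042
R_c = M/A = 5035.6042/461.1250 = 10.9203 mm
θ = 59° = 1.029744 rad
V = θ·R_c·A = 1.029744·10.9203·461.1250 = 5185.384 mm³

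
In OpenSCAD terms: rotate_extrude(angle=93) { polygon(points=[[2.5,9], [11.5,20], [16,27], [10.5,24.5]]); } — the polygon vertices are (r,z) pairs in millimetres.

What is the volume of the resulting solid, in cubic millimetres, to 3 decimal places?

Volume = 621.466 mm³

Profile (r,z), 4 vertices: (2.5,9) (11.5,20) (16,27) (10.5,24.5)
edge 0: (2.5,9)→(11.5,20)  cross = 2.5·20 − 11.5·9 = -53.5000; (r_i+r_j)·cross = 14·-53.5000 = -749.0000
edge 1: (11.5,20)→(16,27)  cross = 11.5·27 − 16·20 = -9.5000; (r_i+r_j)·cross = 27.5·-9.5000 = -261.2500
edge 2: (16,27)→(10.5,24.5)  cross = 16·24.5 − 10.5·27 = 108.5000; (r_i+r_j)·cross = 26.5·108.5000 = 2875.2500
edge 3: (10.5,24.5)→(2.5,9)  cross = 10.5·9 − 2.5·24.5 = 33.2500; (r_i+r_j)·cross = 13·33.2500 = 432.2500
Σcross = 78.7500 → A = |Σcross|/2 = 39.3750 mm²
Σ(r_i+r_j)·cross = 2297.2500 → first moment M = |Σ|/6 = 382.8750
R_c = M/A = 382.8750/39.3750 = 9.7238 mm
θ = 93° = 1.623156 rad
V = θ·R_c·A = 1.623156·9.7238·39.3750 = 621.466 mm³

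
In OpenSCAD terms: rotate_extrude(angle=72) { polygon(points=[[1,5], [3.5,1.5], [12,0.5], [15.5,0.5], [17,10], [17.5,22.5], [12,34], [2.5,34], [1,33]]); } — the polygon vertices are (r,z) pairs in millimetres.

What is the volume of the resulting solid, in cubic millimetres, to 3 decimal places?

Volume = 5431.342 mm³

Profile (r,z), 9 vertices: (1,5) (3.5,1.5) (12,0.5) (15.5,0.5) (17,10) (17.5,22.5) (12,34) (2.5,34) (1,33)
edge 0: (1,5)→(3.5,1.5)  cross = 1·1.5 − 3.5·5 = -16.0000; (r_i+r_j)·cross = 4.5·-16.0000 = -72.0000
edge 1: (3.5,1.5)→(12,0.5)  cross = 3.5·0.5 − 12·1.5 = -16.2500; (r_i+r_j)·cross = 15.5·-16.2500 = -251.8750
edge 2: (12,0.5)→(15.5,0.5)  cross = 12·0.5 − 15.5·0.5 = -1.7500; (r_i+r_j)·cross = 27.5·-1.7500 = -48.1250
edge 3: (15.5,0.5)→(17,10)  cross = 15.5·10 − 17·0.5 = 146.5000; (r_i+r_j)·cross = 32.5·146.5000 = 4761.2500
edge 4: (17,10)→(17.5,22.5)  cross = 17·22.5 − 17.5·10 = 207.5000; (r_i+r_j)·cross = 34.5·207.5000 = 7158.7500
edge 5: (17.5,22.5)→(12,34)  cross = 17.5·34 − 12·22.5 = 325.0000; (r_i+r_j)·cross = 29.5·325.0000 = 9587.5000
edge 6: (12,34)→(2.5,34)  cross = 12·34 − 2.5·34 = 323.0000; (r_i+r_j)·cross = 14.5·323.0000 = 4683.5000
edge 7: (2.5,34)→(1,33)  cross = 2.5·33 − 1·34 = 48.5000; (r_i+r_j)·cross = 3.5·48.5000 = 169.7500
edge 8: (1,33)→(1,5)  cross = 1·5 − 1·33 = -28.0000; (r_i+r_j)·cross = 2·-28.0000 = -56.0000
Σcross = 988.5000 → A = |Σcross|/2 = 494.2500 mm²
Σ(r_i+r_j)·cross = 25932.7500 → first moment M = |Σ|/6 = 4322.1250
R_c = M/A = 4322.1250/494.2500 = 8.7448 mm
θ = 72° = 1.256637 rad
V = θ·R_c·A = 1.256637·8.7448·494.2500 = 5431.342 mm³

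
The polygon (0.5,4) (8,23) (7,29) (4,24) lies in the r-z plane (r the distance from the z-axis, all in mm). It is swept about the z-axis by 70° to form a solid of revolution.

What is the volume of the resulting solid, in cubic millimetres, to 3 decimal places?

Profile (r,z), 4 vertices: (0.5,4) (8,23) (7,29) (4,24)
edge 0: (0.5,4)→(8,23)  cross = 0.5·23 − 8·4 = -20.5000; (r_i+r_j)·cross = 8.5·-20.5000 = -174.2500
edge 1: (8,23)→(7,29)  cross = 8·29 − 7·23 = 71.0000; (r_i+r_j)·cross = 15·71.0000 = 1065.0000
edge 2: (7,29)→(4,24)  cross = 7·24 − 4·29 = 52.0000; (r_i+r_j)·cross = 11·52.0000 = 572.0000
edge 3: (4,24)→(0.5,4)  cross = 4·4 − 0.5·24 = 4.0000; (r_i+r_j)·cross = 4.5·4.0000 = 18.0000
Σcross = 106.5000 → A = |Σcross|/2 = 53.2500 mm²
Σ(r_i+r_j)·cross = 1480.7500 → first moment M = |Σ|/6 = 246.7917
R_c = M/A = 246.7917/53.2500 = 4.6346 mm
θ = 70° = 1.221730 rad
V = θ·R_c·A = 1.221730·4.6346·53.2500 = 301.513 mm³

Volume = 301.513 mm³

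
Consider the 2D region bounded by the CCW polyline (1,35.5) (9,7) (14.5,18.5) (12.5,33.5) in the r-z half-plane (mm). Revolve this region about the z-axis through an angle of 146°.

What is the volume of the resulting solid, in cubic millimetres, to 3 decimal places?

Volume = 4591.981 mm³

Profile (r,z), 4 vertices: (1,35.5) (9,7) (14.5,18.5) (12.5,33.5)
edge 0: (1,35.5)→(9,7)  cross = 1·7 − 9·35.5 = -312.5000; (r_i+r_j)·cross = 10·-312.5000 = -3125.0000
edge 1: (9,7)→(14.5,18.5)  cross = 9·18.5 − 14.5·7 = 65.0000; (r_i+r_j)·cross = 23.5·65.0000 = 1527.5000
edge 2: (14.5,18.5)→(12.5,33.5)  cross = 14.5·33.5 − 12.5·18.5 = 254.5000; (r_i+r_j)·cross = 27·254.5000 = 6871.5000
edge 3: (12.5,33.5)→(1,35.5)  cross = 12.5·35.5 − 1·33.5 = 410.2500; (r_i+r_j)·cross = 13.5·410.2500 = 5538.3750
Σcross = 417.2500 → A = |Σcross|/2 = 208.6250 mm²
Σ(r_i+r_j)·cross = 10812.3750 → first moment M = |Σ|/6 = 1802.0625
R_c = M/A = 1802.0625/208.6250 = 8.6378 mm
θ = 146° = 2.548181 rad
V = θ·R_c·A = 2.548181·8.6378·208.6250 = 4591.981 mm³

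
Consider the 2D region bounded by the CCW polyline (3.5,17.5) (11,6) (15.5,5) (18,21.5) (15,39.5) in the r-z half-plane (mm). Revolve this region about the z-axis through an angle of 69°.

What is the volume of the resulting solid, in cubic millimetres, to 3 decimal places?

Profile (r,z), 5 vertices: (3.5,17.5) (11,6) (15.5,5) (18,21.5) (15,39.5)
edge 0: (3.5,17.5)→(11,6)  cross = 3.5·6 − 11·17.5 = -171.5000; (r_i+r_j)·cross = 14.5·-171.5000 = -2486.7500
edge 1: (11,6)→(15.5,5)  cross = 11·5 − 15.5·6 = -38.0000; (r_i+r_j)·cross = 26.5·-38.0000 = -1007.0000
edge 2: (15.5,5)→(18,21.5)  cross = 15.5·21.5 − 18·5 = 243.2500; (r_i+r_j)·cross = 33.5·243.2500 = 8148.8750
edge 3: (18,21.5)→(15,39.5)  cross = 18·39.5 − 15·21.5 = 388.5000; (r_i+r_j)·cross = 33·388.5000 = 12820.5000
edge 4: (15,39.5)→(3.5,17.5)  cross = 15·17.5 − 3.5·39.5 = 124.2500; (r_i+r_j)·cross = 18.5·124.2500 = 2298.6250
Σcross = 546.5000 → A = |Σcross|/2 = 273.2500 mm²
Σ(r_i+r_j)·cross = 19774.2500 → first moment M = |Σ|/6 = 3295.7083
R_c = M/A = 3295.7083/273.2500 = 12.0611 mm
θ = 69° = 1.204277 rad
V = θ·R_c·A = 1.204277·12.0611·273.2500 = 3968.946 mm³

Volume = 3968.946 mm³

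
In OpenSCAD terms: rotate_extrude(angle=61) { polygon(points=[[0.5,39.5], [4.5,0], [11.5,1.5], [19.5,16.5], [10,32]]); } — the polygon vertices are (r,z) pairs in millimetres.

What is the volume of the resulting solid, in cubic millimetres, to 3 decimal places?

Profile (r,z), 5 vertices: (0.5,39.5) (4.5,0) (11.5,1.5) (19.5,16.5) (10,32)
edge 0: (0.5,39.5)→(4.5,0)  cross = 0.5·0 − 4.5·39.5 = -177.7500; (r_i+r_j)·cross = 5·-177.7500 = -888.7500
edge 1: (4.5,0)→(11.5,1.5)  cross = 4.5·1.5 − 11.5·0 = 6.7500; (r_i+r_j)·cross = 16·6.7500 = 108.0000
edge 2: (11.5,1.5)→(19.5,16.5)  cross = 11.5·16.5 − 19.5·1.5 = 160.5000; (r_i+r_j)·cross = 31·160.5000 = 4975.5000
edge 3: (19.5,16.5)→(10,32)  cross = 19.5·32 − 10·16.5 = 459.0000; (r_i+r_j)·cross = 29.5·459.0000 = 13540.5000
edge 4: (10,32)→(0.5,39.5)  cross = 10·39.5 − 0.5·32 = 379.0000; (r_i+r_j)·cross = 10.5·379.0000 = 3979.5000
Σcross = 827.5000 → A = |Σcross|/2 = 413.7500 mm²
Σ(r_i+r_j)·cross = 21714.7500 → first moment M = |Σ|/6 = 3619.1250
R_c = M/A = 3619.1250/413.7500 = 8.7471 mm
θ = 61° = 1.064651 rad
V = θ·R_c·A = 1.064651·8.7471·413.7500 = 3853.104 mm³

Volume = 3853.104 mm³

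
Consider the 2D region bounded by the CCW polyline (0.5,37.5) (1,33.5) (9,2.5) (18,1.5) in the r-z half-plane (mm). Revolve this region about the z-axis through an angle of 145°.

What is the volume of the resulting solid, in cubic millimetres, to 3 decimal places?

Profile (r,z), 4 vertices: (0.5,37.5) (1,33.5) (9,2.5) (18,1.5)
edge 0: (0.5,37.5)→(1,33.5)  cross = 0.5·33.5 − 1·37.5 = -20.7500; (r_i+r_j)·cross = 1.5·-20.7500 = -31.1250
edge 1: (1,33.5)→(9,2.5)  cross = 1·2.5 − 9·33.5 = -299.0000; (r_i+r_j)·cross = 10·-299.0000 = -2990.0000
edge 2: (9,2.5)→(18,1.5)  cross = 9·1.5 − 18·2.5 = -31.5000; (r_i+r_j)·cross = 27·-31.5000 = -850.5000
edge 3: (18,1.5)→(0.5,37.5)  cross = 18·37.5 − 0.5·1.5 = 674.2500; (r_i+r_j)·cross = 18.5·674.2500 = 12473.6250
Σcross = 323.0000 → A = |Σcross|/2 = 161.5000 mm²
Σ(r_i+r_j)·cross = 8602.0000 → first moment M = |Σ|/6 = 1433.6667
R_c = M/A = 1433.6667/161.5000 = 8.8772 mm
θ = 145° = 2.530727 rad
V = θ·R_c·A = 2.530727·8.8772·161.5000 = 3628.220 mm³

Volume = 3628.220 mm³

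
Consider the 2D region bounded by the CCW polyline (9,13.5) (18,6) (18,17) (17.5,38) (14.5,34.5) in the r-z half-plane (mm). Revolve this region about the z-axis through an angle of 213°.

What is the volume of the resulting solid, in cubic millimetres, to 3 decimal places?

Profile (r,z), 5 vertices: (9,13.5) (18,6) (18,17) (17.5,38) (14.5,34.5)
edge 0: (9,13.5)→(18,6)  cross = 9·6 − 18·13.5 = -189.0000; (r_i+r_j)·cross = 27·-189.0000 = -5103.0000
edge 1: (18,6)→(18,17)  cross = 18·17 − 18·6 = 198.0000; (r_i+r_j)·cross = 36·198.0000 = 7128.0000
edge 2: (18,17)→(17.5,38)  cross = 18·38 − 17.5·17 = 386.5000; (r_i+r_j)·cross = 35.5·386.5000 = 13720.7500
edge 3: (17.5,38)→(14.5,34.5)  cross = 17.5·34.5 − 14.5·38 = 52.7500; (r_i+r_j)·cross = 32·52.7500 = 1688.0000
edge 4: (14.5,34.5)→(9,13.5)  cross = 14.5·13.5 − 9·34.5 = -114.7500; (r_i+r_j)·cross = 23.5·-114.7500 = -2696.6250
Σcross = 333.5000 → A = |Σcross|/2 = 166.7500 mm²
Σ(r_i+r_j)·cross = 14737.1250 → first moment M = |Σ|/6 = 2456.1875
R_c = M/A = 2456.1875/166.7500 = 14.7298 mm
θ = 213° = 3.717551 rad
V = θ·R_c·A = 3.717551·14.7298·166.7500 = 9131.003 mm³

Volume = 9131.003 mm³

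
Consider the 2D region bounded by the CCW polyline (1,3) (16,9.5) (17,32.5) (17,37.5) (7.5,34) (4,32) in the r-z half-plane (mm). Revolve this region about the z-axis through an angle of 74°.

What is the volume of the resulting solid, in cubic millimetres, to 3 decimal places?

Profile (r,z), 6 vertices: (1,3) (16,9.5) (17,32.5) (17,37.5) (7.5,34) (4,32)
edge 0: (1,3)→(16,9.5)  cross = 1·9.5 − 16·3 = -38.5000; (r_i+r_j)·cross = 17·-38.5000 = -654.5000
edge 1: (16,9.5)→(17,32.5)  cross = 16·32.5 − 17·9.5 = 358.5000; (r_i+r_j)·cross = 33·358.5000 = 11830.5000
edge 2: (17,32.5)→(17,37.5)  cross = 17·37.5 − 17·32.5 = 85.0000; (r_i+r_j)·cross = 34·85.0000 = 2890.0000
edge 3: (17,37.5)→(7.5,34)  cross = 17·34 − 7.5·37.5 = 296.7500; (r_i+r_j)·cross = 24.5·296.7500 = 7270.3750
edge 4: (7.5,34)→(4,32)  cross = 7.5·32 − 4·34 = 104.0000; (r_i+r_j)·cross = 11.5·104.0000 = 1196.0000
edge 5: (4,32)→(1,3)  cross = 4·3 − 1·32 = -20.0000; (r_i+r_j)·cross = 5·-20.0000 = -100.0000
Σcross = 785.7500 → A = |Σcross|/2 = 392.8750 mm²
Σ(r_i+r_j)·cross = 22432.3750 → first moment M = |Σ|/6 = 3738.7292
R_c = M/A = 3738.7292/392.8750 = 9.5163 mm
θ = 74° = 1.291544 rad
V = θ·R_c·A = 1.291544·9.5163·392.8750 = 4828.732 mm³

Volume = 4828.732 mm³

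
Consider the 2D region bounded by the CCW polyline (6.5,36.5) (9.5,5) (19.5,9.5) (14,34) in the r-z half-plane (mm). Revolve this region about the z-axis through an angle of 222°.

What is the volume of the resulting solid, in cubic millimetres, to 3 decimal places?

Volume = 11922.078 mm³

Profile (r,z), 4 vertices: (6.5,36.5) (9.5,5) (19.5,9.5) (14,34)
edge 0: (6.5,36.5)→(9.5,5)  cross = 6.5·5 − 9.5·36.5 = -314.2500; (r_i+r_j)·cross = 16·-314.2500 = -5028.0000
edge 1: (9.5,5)→(19.5,9.5)  cross = 9.5·9.5 − 19.5·5 = -7.2500; (r_i+r_j)·cross = 29·-7.2500 = -210.2500
edge 2: (19.5,9.5)→(14,34)  cross = 19.5·34 − 14·9.5 = 530.0000; (r_i+r_j)·cross = 33.5·530.0000 = 17755.0000
edge 3: (14,34)→(6.5,36.5)  cross = 14·36.5 − 6.5·34 = 290.0000; (r_i+r_j)·cross = 20.5·290.0000 = 5945.0000
Σcross = 498.5000 → A = |Σcross|/2 = 249.2500 mm²
Σ(r_i+r_j)·cross = 18461.7500 → first moment M = |Σ|/6 = 3076.9583
R_c = M/A = 3076.9583/249.2500 = 12.3449 mm
θ = 222° = 3.874631 rad
V = θ·R_c·A = 3.874631·12.3449·249.2500 = 11922.078 mm³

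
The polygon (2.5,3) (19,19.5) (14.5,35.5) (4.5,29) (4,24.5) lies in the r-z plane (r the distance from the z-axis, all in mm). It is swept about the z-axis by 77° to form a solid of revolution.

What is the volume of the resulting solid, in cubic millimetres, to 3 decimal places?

Volume = 3926.774 mm³

Profile (r,z), 5 vertices: (2.5,3) (19,19.5) (14.5,35.5) (4.5,29) (4,24.5)
edge 0: (2.5,3)→(19,19.5)  cross = 2.5·19.5 − 19·3 = -8.2500; (r_i+r_j)·cross = 21.5·-8.2500 = -177.3750
edge 1: (19,19.5)→(14.5,35.5)  cross = 19·35.5 − 14.5·19.5 = 391.7500; (r_i+r_j)·cross = 33.5·391.7500 = 13123.6250
edge 2: (14.5,35.5)→(4.5,29)  cross = 14.5·29 − 4.5·35.5 = 260.7500; (r_i+r_j)·cross = 19·260.7500 = 4954.2500
edge 3: (4.5,29)→(4,24.5)  cross = 4.5·24.5 − 4·29 = -5.7500; (r_i+r_j)·cross = 8.5·-5.7500 = -48.8750
edge 4: (4,24.5)→(2.5,3)  cross = 4·3 − 2.5·24.5 = -49.2500; (r_i+r_j)·cross = 6.5·-49.2500 = -320.1250
Σcross = 589.2500 → A = |Σcross|/2 = 294.6250 mm²
Σ(r_i+r_j)·cross = 17531.5000 → first moment M = |Σ|/6 = 2921.9167
R_c = M/A = 2921.9167/294.6250 = 9.9174 mm
θ = 77° = 1.343904 rad
V = θ·R_c·A = 1.343904·9.9174·294.6250 = 3926.774 mm³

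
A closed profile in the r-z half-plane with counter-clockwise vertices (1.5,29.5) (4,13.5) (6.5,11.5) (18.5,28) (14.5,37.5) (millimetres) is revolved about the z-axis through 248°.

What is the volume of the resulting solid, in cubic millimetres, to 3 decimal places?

Profile (r,z), 5 vertices: (1.5,29.5) (4,13.5) (6.5,11.5) (18.5,28) (14.5,37.5)
edge 0: (1.5,29.5)→(4,13.5)  cross = 1.5·13.5 − 4·29.5 = -97.7500; (r_i+r_j)·cross = 5.5·-97.7500 = -537.6250
edge 1: (4,13.5)→(6.5,11.5)  cross = 4·11.5 − 6.5·13.5 = -41.7500; (r_i+r_j)·cross = 10.5·-41.7500 = -438.3750
edge 2: (6.5,11.5)→(18.5,28)  cross = 6.5·28 − 18.5·11.5 = -30.7500; (r_i+r_j)·cross = 25·-30.7500 = -768.7500
edge 3: (18.5,28)→(14.5,37.5)  cross = 18.5·37.5 − 14.5·28 = 287.7500; (r_i+r_j)·cross = 33·287.7500 = 9495.7500
edge 4: (14.5,37.5)→(1.5,29.5)  cross = 14.5·29.5 − 1.5·37.5 = 371.5000; (r_i+r_j)·cross = 16·371.5000 = 5944.0000
Σcross = 489.0000 → A = |Σcross|/2 = 244.5000 mm²
Σ(r_i+r_j)·cross = 13695.0000 → first moment M = |Σ|/6 = 2282.5000
R_c = M/A = 2282.5000/244.5000 = 9.3354 mm
θ = 248° = 4.328417 rad
V = θ·R_c·A = 4.328417·9.3354·244.5000 = 9879.611 mm³

Volume = 9879.611 mm³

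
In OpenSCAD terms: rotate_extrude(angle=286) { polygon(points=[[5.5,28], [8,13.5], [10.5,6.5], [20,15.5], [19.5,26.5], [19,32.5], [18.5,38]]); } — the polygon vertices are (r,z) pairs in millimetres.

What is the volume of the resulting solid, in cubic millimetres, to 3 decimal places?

Volume = 19360.706 mm³

Profile (r,z), 7 vertices: (5.5,28) (8,13.5) (10.5,6.5) (20,15.5) (19.5,26.5) (19,32.5) (18.5,38)
edge 0: (5.5,28)→(8,13.5)  cross = 5.5·13.5 − 8·28 = -149.7500; (r_i+r_j)·cross = 13.5·-149.7500 = -2021.6250
edge 1: (8,13.5)→(10.5,6.5)  cross = 8·6.5 − 10.5·13.5 = -89.7500; (r_i+r_j)·cross = 18.5·-89.7500 = -1660.3750
edge 2: (10.5,6.5)→(20,15.5)  cross = 10.5·15.5 − 20·6.5 = 32.7500; (r_i+r_j)·cross = 30.5·32.7500 = 998.8750
edge 3: (20,15.5)→(19.5,26.5)  cross = 20·26.5 − 19.5·15.5 = 227.7500; (r_i+r_j)·cross = 39.5·227.7500 = 8996.1250
edge 4: (19.5,26.5)→(19,32.5)  cross = 19.5·32.5 − 19·26.5 = 130.2500; (r_i+r_j)·cross = 38.5·130.2500 = 5014.6250
edge 5: (19,32.5)→(18.5,38)  cross = 19·38 − 18.5·32.5 = 120.7500; (r_i+r_j)·cross = 37.5·120.7500 = 4528.1250
edge 6: (18.5,38)→(5.5,28)  cross = 18.5·28 − 5.5·38 = 309.0000; (r_i+r_j)·cross = 24·309.0000 = 7416.0000
Σcross = 581.0000 → A = |Σcross|/2 = 290.5000 mm²
Σ(r_i+r_j)·cross = 23271.7500 → first moment M = |Σ|/6 = 3878.6250
R_c = M/A = 3878.6250/290.5000 = 13.3515 mm
θ = 286° = 4.991642 rad
V = θ·R_c·A = 4.991642·13.3515·290.5000 = 19360.706 mm³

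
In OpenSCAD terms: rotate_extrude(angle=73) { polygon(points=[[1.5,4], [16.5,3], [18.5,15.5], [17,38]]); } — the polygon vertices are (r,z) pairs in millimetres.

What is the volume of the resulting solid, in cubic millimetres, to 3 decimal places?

Profile (r,z), 4 vertices: (1.5,4) (16.5,3) (18.5,15.5) (17,38)
edge 0: (1.5,4)→(16.5,3)  cross = 1.5·3 − 16.5·4 = -61.5000; (r_i+r_j)·cross = 18·-61.5000 = -1107.0000
edge 1: (16.5,3)→(18.5,15.5)  cross = 16.5·15.5 − 18.5·3 = 200.2500; (r_i+r_j)·cross = 35·200.2500 = 7008.7500
edge 2: (18.5,15.5)→(17,38)  cross = 18.5·38 − 17·15.5 = 439.5000; (r_i+r_j)·cross = 35.5·439.5000 = 15602.2500
edge 3: (17,38)→(1.5,4)  cross = 17·4 − 1.5·38 = 11.0000; (r_i+r_j)·cross = 18.5·11.0000 = 203.5000
Σcross = 589.2500 → A = |Σcross|/2 = 294.6250 mm²
Σ(r_i+r_j)·cross = 21707.5000 → first moment M = |Σ|/6 = 3617.9167
R_c = M/A = 3617.9167/294.6250 = 12.2797 mm
θ = 73° = 1.274090 rad
V = θ·R_c·A = 1.274090·12.2797·294.6250 = 4609.553 mm³

Volume = 4609.553 mm³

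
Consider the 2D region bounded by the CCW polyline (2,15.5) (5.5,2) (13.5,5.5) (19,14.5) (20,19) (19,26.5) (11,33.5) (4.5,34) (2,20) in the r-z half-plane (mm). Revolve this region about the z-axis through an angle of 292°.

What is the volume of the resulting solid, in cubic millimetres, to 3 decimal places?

Profile (r,z), 9 vertices: (2,15.5) (5.5,2) (13.5,5.5) (19,14.5) (20,19) (19,26.5) (11,33.5) (4.5,34) (2,20)
edge 0: (2,15.5)→(5.5,2)  cross = 2·2 − 5.5·15.5 = -81.2500; (r_i+r_j)·cross = 7.5·-81.2500 = -609.3750
edge 1: (5.5,2)→(13.5,5.5)  cross = 5.5·5.5 − 13.5·2 = 3.2500; (r_i+r_j)·cross = 19·3.2500 = 61.7500
edge 2: (13.5,5.5)→(19,14.5)  cross = 13.5·14.5 − 19·5.5 = 91.2500; (r_i+r_j)·cross = 32.5·91.2500 = 2965.6250
edge 3: (19,14.5)→(20,19)  cross = 19·19 − 20·14.5 = 71.0000; (r_i+r_j)·cross = 39·71.0000 = 2769.0000
edge 4: (20,19)→(19,26.5)  cross = 20·26.5 − 19·19 = 169.0000; (r_i+r_j)·cross = 39·169.0000 = 6591.0000
edge 5: (19,26.5)→(11,33.5)  cross = 19·33.5 − 11·26.5 = 345.0000; (r_i+r_j)·cross = 30·345.0000 = 10350.0000
edge 6: (11,33.5)→(4.5,34)  cross = 11·34 − 4.5·33.5 = 223.2500; (r_i+r_j)·cross = 15.5·223.2500 = 3460.3750
edge 7: (4.5,34)→(2,20)  cross = 4.5·20 − 2·34 = 22.0000; (r_i+r_j)·cross = 6.5·22.0000 = 143.0000
edge 8: (2,20)→(2,15.5)  cross = 2·15.5 − 2·20 = -9.0000; (r_i+r_j)·cross = 4·-9.0000 = -36.0000
Σcross = 834.5000 → A = |Σcross|/2 = 417.2500 mm²
Σ(r_i+r_j)·cross = 25695.3750 → first moment M = |Σ|/6 = 4282.5625
R_c = M/A = 4282.5625/417.2500 = 10.2638 mm
θ = 292° = 5.096361 rad
V = θ·R_c·A = 5.096361·10.2638·417.2500 = 21825.486 mm³

Volume = 21825.486 mm³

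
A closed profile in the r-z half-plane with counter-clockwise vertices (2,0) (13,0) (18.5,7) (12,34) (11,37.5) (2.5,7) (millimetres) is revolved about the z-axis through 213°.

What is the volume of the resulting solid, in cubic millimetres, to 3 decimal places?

Volume = 12979.133 mm³

Profile (r,z), 6 vertices: (2,0) (13,0) (18.5,7) (12,34) (11,37.5) (2.5,7)
edge 0: (2,0)→(13,0)  cross = 2·0 − 13·0 = 0.0000; (r_i+r_j)·cross = 15·0.0000 = 0.0000
edge 1: (13,0)→(18.5,7)  cross = 13·7 − 18.5·0 = 91.0000; (r_i+r_j)·cross = 31.5·91.0000 = 2866.5000
edge 2: (18.5,7)→(12,34)  cross = 18.5·34 − 12·7 = 545.0000; (r_i+r_j)·cross = 30.5·545.0000 = 16622.5000
edge 3: (12,34)→(11,37.5)  cross = 12·37.5 − 11·34 = 76.0000; (r_i+r_j)·cross = 23·76.0000 = 1748.0000
edge 4: (11,37.5)→(2.5,7)  cross = 11·7 − 2.5·37.5 = -16.7500; (r_i+r_j)·cross = 13.5·-16.7500 = -226.1250
edge 5: (2.5,7)→(2,0)  cross = 2.5·0 − 2·7 = -14.0000; (r_i+r_j)·cross = 4.5·-14.0000 = -63.0000
Σcross = 681.2500 → A = |Σcross|/2 = 340.6250 mm²
Σ(r_i+r_j)·cross = 20947.8750 → first moment M = |Σ|/6 = 3491.3125
R_c = M/A = 3491.3125/340.6250 = 10.2497 mm
θ = 213° = 3.717551 rad
V = θ·R_c·A = 3.717551·10.2497·340.6250 = 12979.133 mm³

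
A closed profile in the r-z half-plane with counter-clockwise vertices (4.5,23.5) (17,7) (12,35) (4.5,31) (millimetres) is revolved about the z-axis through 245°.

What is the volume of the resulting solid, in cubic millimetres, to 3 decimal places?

Profile (r,z), 4 vertices: (4.5,23.5) (17,7) (12,35) (4.5,31)
edge 0: (4.5,23.5)→(17,7)  cross = 4.5·7 − 17·23.5 = -368.0000; (r_i+r_j)·cross = 21.5·-368.0000 = -7912.0000
edge 1: (17,7)→(12,35)  cross = 17·35 − 12·7 = 511.0000; (r_i+r_j)·cross = 29·511.0000 = 14819.0000
edge 2: (12,35)→(4.5,31)  cross = 12·31 − 4.5·35 = 214.5000; (r_i+r_j)·cross = 16.5·214.5000 = 3539.2500
edge 3: (4.5,31)→(4.5,23.5)  cross = 4.5·23.5 − 4.5·31 = -33.7500; (r_i+r_j)·cross = 9·-33.7500 = -303.7500
Σcross = 323.7500 → A = |Σcross|/2 = 161.8750 mm²
Σ(r_i+r_j)·cross = 10142.5000 → first moment M = |Σ|/6 = 1690.4167
R_c = M/A = 1690.4167/161.8750 = 10.4427 mm
θ = 245° = 4.276057 rad
V = θ·R_c·A = 4.276057·10.4427·161.8750 = 7228.317 mm³

Volume = 7228.317 mm³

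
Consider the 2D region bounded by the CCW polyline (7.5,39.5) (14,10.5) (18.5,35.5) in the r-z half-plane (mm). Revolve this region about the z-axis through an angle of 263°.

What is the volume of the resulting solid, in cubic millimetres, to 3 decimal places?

Profile (r,z), 3 vertices: (7.5,39.5) (14,10.5) (18.5,35.5)
edge 0: (7.5,39.5)→(14,10.5)  cross = 7.5·10.5 − 14·39.5 = -474.2500; (r_i+r_j)·cross = 21.5·-474.2500 = -10196.3750
edge 1: (14,10.5)→(18.5,35.5)  cross = 14·35.5 − 18.5·10.5 = 302.7500; (r_i+r_j)·cross = 32.5·302.7500 = 9839.3750
edge 2: (18.5,35.5)→(7.5,39.5)  cross = 18.5·39.5 − 7.5·35.5 = 464.5000; (r_i+r_j)·cross = 26·464.5000 = 12077.0000
Σcross = 293.0000 → A = |Σcross|/2 = 146.5000 mm²
Σ(r_i+r_j)·cross = 11720.0000 → first moment M = |Σ|/6 = 1953.3333
R_c = M/A = 1953.3333/146.5000 = 13.3333 mm
θ = 263° = 4.590216 rad
V = θ·R_c·A = 4.590216·13.3333·146.5000 = 8966.222 mm³

Volume = 8966.222 mm³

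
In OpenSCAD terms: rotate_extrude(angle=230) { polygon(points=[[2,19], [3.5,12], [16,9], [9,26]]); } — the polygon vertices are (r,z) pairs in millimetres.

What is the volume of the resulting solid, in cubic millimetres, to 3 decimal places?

Profile (r,z), 4 vertices: (2,19) (3.5,12) (16,9) (9,26)
edge 0: (2,19)→(3.5,12)  cross = 2·12 − 3.5·19 = -42.5000; (r_i+r_j)·cross = 5.5·-42.5000 = -233.7500
edge 1: (3.5,12)→(16,9)  cross = 3.5·9 − 16·12 = -160.5000; (r_i+r_j)·cross = 19.5·-160.5000 = -3129.7500
edge 2: (16,9)→(9,26)  cross = 16·26 − 9·9 = 335.0000; (r_i+r_j)·cross = 25·335.0000 = 8375.0000
edge 3: (9,26)→(2,19)  cross = 9·19 − 2·26 = 119.0000; (r_i+r_j)·cross = 11·119.0000 = 1309.0000
Σcross = 251.0000 → A = |Σcross|/2 = 125.5000 mm²
Σ(r_i+r_j)·cross = 6320.5000 → first moment M = |Σ|/6 = 1053.4167
R_c = M/A = 1053.4167/125.5000 = 8.3938 mm
θ = 230° = 4.014257 rad
V = θ·R_c·A = 4.014257·8.3938·125.5000 = 4228.686 mm³

Volume = 4228.686 mm³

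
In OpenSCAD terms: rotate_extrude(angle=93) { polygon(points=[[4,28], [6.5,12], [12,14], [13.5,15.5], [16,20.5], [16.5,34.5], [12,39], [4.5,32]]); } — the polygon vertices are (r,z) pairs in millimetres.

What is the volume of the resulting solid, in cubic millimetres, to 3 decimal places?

Profile (r,z), 8 vertices: (4,28) (6.5,12) (12,14) (13.5,15.5) (16,20.5) (16.5,34.5) (12,39) (4.5,32)
edge 0: (4,28)→(6.5,12)  cross = 4·12 − 6.5·28 = -134.0000; (r_i+r_j)·cross = 10.5·-134.0000 = -1407.0000
edge 1: (6.5,12)→(12,14)  cross = 6.5·14 − 12·12 = -53.0000; (r_i+r_j)·cross = 18.5·-53.0000 = -980.5000
edge 2: (12,14)→(13.5,15.5)  cross = 12·15.5 − 13.5·14 = -3.0000; (r_i+r_j)·cross = 25.5·-3.0000 = -76.5000
edge 3: (13.5,15.5)→(16,20.5)  cross = 13.5·20.5 − 16·15.5 = 28.7500; (r_i+r_j)·cross = 29.5·28.7500 = 848.1250
edge 4: (16,20.5)→(16.5,34.5)  cross = 16·34.5 − 16.5·20.5 = 213.7500; (r_i+r_j)·cross = 32.5·213.7500 = 6946.8750
edge 5: (16.5,34.5)→(12,39)  cross = 16.5·39 − 12·34.5 = 229.5000; (r_i+r_j)·cross = 28.5·229.5000 = 6540.7500
edge 6: (12,39)→(4.5,32)  cross = 12·32 − 4.5·39 = 208.5000; (r_i+r_j)·cross = 16.5·208.5000 = 3440.2500
edge 7: (4.5,32)→(4,28)  cross = 4.5·28 − 4·32 = -2.0000; (r_i+r_j)·cross = 8.5·-2.0000 = -17.0000
Σcross = 488.5000 → A = |Σcross|/2 = 244.2500 mm²
Σ(r_i+r_j)·cross = 15295.0000 → first moment M = |Σ|/6 = 2549.1667
R_c = M/A = 2549.1667/244.2500 = 10.4367 mm
θ = 93° = 1.623156 rad
V = θ·R_c·A = 1.623156·10.4367·244.2500 = 4137.696 mm³

Volume = 4137.696 mm³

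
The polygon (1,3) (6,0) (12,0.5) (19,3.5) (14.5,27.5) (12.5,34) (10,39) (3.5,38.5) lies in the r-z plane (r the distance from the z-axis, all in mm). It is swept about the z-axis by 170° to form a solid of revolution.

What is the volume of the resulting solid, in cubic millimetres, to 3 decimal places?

Volume = 13508.219 mm³

Profile (r,z), 8 vertices: (1,3) (6,0) (12,0.5) (19,3.5) (14.5,27.5) (12.5,34) (10,39) (3.5,38.5)
edge 0: (1,3)→(6,0)  cross = 1·0 − 6·3 = -18.0000; (r_i+r_j)·cross = 7·-18.0000 = -126.0000
edge 1: (6,0)→(12,0.5)  cross = 6·0.5 − 12·0 = 3.0000; (r_i+r_j)·cross = 18·3.0000 = 54.0000
edge 2: (12,0.5)→(19,3.5)  cross = 12·3.5 − 19·0.5 = 32.5000; (r_i+r_j)·cross = 31·32.5000 = 1007.5000
edge 3: (19,3.5)→(14.5,27.5)  cross = 19·27.5 − 14.5·3.5 = 471.7500; (r_i+r_j)·cross = 33.5·471.7500 = 15803.6250
edge 4: (14.5,27.5)→(12.5,34)  cross = 14.5·34 − 12.5·27.5 = 149.2500; (r_i+r_j)·cross = 27·149.2500 = 4029.7500
edge 5: (12.5,34)→(10,39)  cross = 12.5·39 − 10·34 = 147.5000; (r_i+r_j)·cross = 22.5·147.5000 = 3318.7500
edge 6: (10,39)→(3.5,38.5)  cross = 10·38.5 − 3.5·39 = 248.5000; (r_i+r_j)·cross = 13.5·248.5000 = 3354.7500
edge 7: (3.5,38.5)→(1,3)  cross = 3.5·3 − 1·38.5 = -28.0000; (r_i+r_j)·cross = 4.5·-28.0000 = -126.0000
Σcross = 1006.5000 → A = |Σcross|/2 = 503.2500 mm²
Σ(r_i+r_j)·cross = 27316.3750 → first moment M = |Σ|/6 = 4552.7292
R_c = M/A = 4552.7292/503.2500 = 9.0467 mm
θ = 170° = 2.967060 rad
V = θ·R_c·A = 2.967060·9.0467·503.2500 = 13508.219 mm³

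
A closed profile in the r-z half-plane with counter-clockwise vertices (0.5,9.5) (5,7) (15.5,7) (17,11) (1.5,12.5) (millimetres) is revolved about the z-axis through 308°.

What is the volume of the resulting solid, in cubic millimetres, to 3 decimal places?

Volume = 3195.803 mm³

Profile (r,z), 5 vertices: (0.5,9.5) (5,7) (15.5,7) (17,11) (1.5,12.5)
edge 0: (0.5,9.5)→(5,7)  cross = 0.5·7 − 5·9.5 = -44.0000; (r_i+r_j)·cross = 5.5·-44.0000 = -242.0000
edge 1: (5,7)→(15.5,7)  cross = 5·7 − 15.5·7 = -73.5000; (r_i+r_j)·cross = 20.5·-73.5000 = -1506.7500
edge 2: (15.5,7)→(17,11)  cross = 15.5·11 − 17·7 = 51.5000; (r_i+r_j)·cross = 32.5·51.5000 = 1673.7500
edge 3: (17,11)→(1.5,12.5)  cross = 17·12.5 − 1.5·11 = 196.0000; (r_i+r_j)·cross = 18.5·196.0000 = 3626.0000
edge 4: (1.5,12.5)→(0.5,9.5)  cross = 1.5·9.5 − 0.5·12.5 = 8.0000; (r_i+r_j)·cross = 2·8.0000 = 16.0000
Σcross = 138.0000 → A = |Σcross|/2 = 69.0000 mm²
Σ(r_i+r_j)·cross = 3567.0000 → first moment M = |Σ|/6 = 594.5000
R_c = M/A = 594.5000/69.0000 = 8.6159 mm
θ = 308° = 5.375614 rad
V = θ·R_c·A = 5.375614·8.6159·69.0000 = 3195.803 mm³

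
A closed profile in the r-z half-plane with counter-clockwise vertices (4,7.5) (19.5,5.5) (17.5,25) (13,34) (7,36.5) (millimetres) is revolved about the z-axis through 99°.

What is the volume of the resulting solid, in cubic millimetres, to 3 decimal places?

Profile (r,z), 5 vertices: (4,7.5) (19.5,5.5) (17.5,25) (13,34) (7,36.5)
edge 0: (4,7.5)→(19.5,5.5)  cross = 4·5.5 − 19.5·7.5 = -124.2500; (r_i+r_j)·cross = 23.5·-124.2500 = -2919.8750
edge 1: (19.5,5.5)→(17.5,25)  cross = 19.5·25 − 17.5·5.5 = 391.2500; (r_i+r_j)·cross = 37·391.2500 = 14476.2500
edge 2: (17.5,25)→(13,34)  cross = 17.5·34 − 13·25 = 270.0000; (r_i+r_j)·cross = 30.5·270.0000 = 8235.0000
edge 3: (13,34)→(7,36.5)  cross = 13·36.5 − 7·34 = 236.5000; (r_i+r_j)·cross = 20·236.5000 = 4730.0000
edge 4: (7,36.5)→(4,7.5)  cross = 7·7.5 − 4·36.5 = -93.5000; (r_i+r_j)·cross = 11·-93.5000 = -1028.5000
Σcross = 680.0000 → A = |Σcross|/2 = 340.0000 mm²
Σ(r_i+r_j)·cross = 23492.8750 → first moment M = |Σ|/6 = 3915.4792
R_c = M/A = 3915.4792/340.0000 = 11.5161 mm
θ = 99° = 1.727876 rad
V = θ·R_c·A = 1.727876·11.5161·340.0000 = 6765.462 mm³

Volume = 6765.462 mm³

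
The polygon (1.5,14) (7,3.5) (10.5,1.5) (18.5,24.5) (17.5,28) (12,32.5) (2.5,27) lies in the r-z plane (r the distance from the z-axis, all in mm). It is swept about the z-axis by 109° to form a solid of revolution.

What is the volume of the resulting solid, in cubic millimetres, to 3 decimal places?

Profile (r,z), 7 vertices: (1.5,14) (7,3.5) (10.5,1.5) (18.5,24.5) (17.5,28) (12,32.5) (2.5,27)
edge 0: (1.5,14)→(7,3.5)  cross = 1.5·3.5 − 7·14 = -92.7500; (r_i+r_j)·cross = 8.5·-92.7500 = -788.3750
edge 1: (7,3.5)→(10.5,1.5)  cross = 7·1.5 − 10.5·3.5 = -26.2500; (r_i+r_j)·cross = 17.5·-26.2500 = -459.3750
edge 2: (10.5,1.5)→(18.5,24.5)  cross = 10.5·24.5 − 18.5·1.5 = 229.5000; (r_i+r_j)·cross = 29·229.5000 = 6655.5000
edge 3: (18.5,24.5)→(17.5,28)  cross = 18.5·28 − 17.5·24.5 = 89.2500; (r_i+r_j)·cross = 36·89.2500 = 3213.0000
edge 4: (17.5,28)→(12,32.5)  cross = 17.5·32.5 − 12·28 = 232.7500; (r_i+r_j)·cross = 29.5·232.7500 = 6866.1250
edge 5: (12,32.5)→(2.5,27)  cross = 12·27 − 2.5·32.5 = 242.7500; (r_i+r_j)·cross = 14.5·242.7500 = 3519.8750
edge 6: (2.5,27)→(1.5,14)  cross = 2.5·14 − 1.5·27 = -5.5000; (r_i+r_j)·cross = 4·-5.5000 = -22.0000
Σcross = 669.7500 → A = |Σcross|/2 = 334.8750 mm²
Σ(r_i+r_j)·cross = 18984.7500 → first moment M = |Σ|/6 = 3164.1250
R_c = M/A = 3164.1250/334.8750 = 9.4487 mm
θ = 109° = 1.902409 rad
V = θ·R_c·A = 1.902409·9.4487·334.8750 = 6019.460 mm³

Volume = 6019.460 mm³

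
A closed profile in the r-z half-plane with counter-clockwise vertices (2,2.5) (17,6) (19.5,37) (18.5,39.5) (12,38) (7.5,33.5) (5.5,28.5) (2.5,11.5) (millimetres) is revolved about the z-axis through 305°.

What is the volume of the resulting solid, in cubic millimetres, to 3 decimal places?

Profile (r,z), 8 vertices: (2,2.5) (17,6) (19.5,37) (18.5,39.5) (12,38) (7.5,33.5) (5.5,28.5) (2.5,11.5)
edge 0: (2,2.5)→(17,6)  cross = 2·6 − 17·2.5 = -30.5000; (r_i+r_j)·cross = 19·-30.5000 = -579.5000
edge 1: (17,6)→(19.5,37)  cross = 17·37 − 19.5·6 = 512.0000; (r_i+r_j)·cross = 36.5·512.0000 = 18688.0000
edge 2: (19.5,37)→(18.5,39.5)  cross = 19.5·39.5 − 18.5·37 = 85.7500; (r_i+r_j)·cross = 38·85.7500 = 3258.5000
edge 3: (18.5,39.5)→(12,38)  cross = 18.5·38 − 12·39.5 = 229.0000; (r_i+r_j)·cross = 30.5·229.0000 = 6984.5000
edge 4: (12,38)→(7.5,33.5)  cross = 12·33.5 − 7.5·38 = 117.0000; (r_i+r_j)·cross = 19.5·117.0000 = 2281.5000
edge 5: (7.5,33.5)→(5.5,28.5)  cross = 7.5·28.5 − 5.5·33.5 = 29.5000; (r_i+r_j)·cross = 13·29.5000 = 383.5000
edge 6: (5.5,28.5)→(2.5,11.5)  cross = 5.5·11.5 − 2.5·28.5 = -8.0000; (r_i+r_j)·cross = 8·-8.0000 = -64.0000
edge 7: (2.5,11.5)→(2,2.5)  cross = 2.5·2.5 − 2·11.5 = -16.7500; (r_i+r_j)·cross = 4.5·-16.7500 = -75.3750
Σcross = 918.0000 → A = |Σcross|/2 = 459.0000 mm²
Σ(r_i+r_j)·cross = 30877.1250 → first moment M = |Σ|/6 = 5146.1875
R_c = M/A = 5146.1875/459.0000 = 11.2117 mm
θ = 305° = 5.323254 rad
V = θ·R_c·A = 5.323254·11.2117·459.0000 = 27394.464 mm³

Volume = 27394.464 mm³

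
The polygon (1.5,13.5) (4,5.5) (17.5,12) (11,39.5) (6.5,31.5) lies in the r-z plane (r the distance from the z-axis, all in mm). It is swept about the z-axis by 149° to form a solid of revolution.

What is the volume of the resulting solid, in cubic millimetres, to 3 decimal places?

Volume = 7170.666 mm³

Profile (r,z), 5 vertices: (1.5,13.5) (4,5.5) (17.5,12) (11,39.5) (6.5,31.5)
edge 0: (1.5,13.5)→(4,5.5)  cross = 1.5·5.5 − 4·13.5 = -45.7500; (r_i+r_j)·cross = 5.5·-45.7500 = -251.6250
edge 1: (4,5.5)→(17.5,12)  cross = 4·12 − 17.5·5.5 = -48.2500; (r_i+r_j)·cross = 21.5·-48.2500 = -1037.3750
edge 2: (17.5,12)→(11,39.5)  cross = 17.5·39.5 − 11·12 = 559.2500; (r_i+r_j)·cross = 28.5·559.2500 = 15938.6250
edge 3: (11,39.5)→(6.5,31.5)  cross = 11·31.5 − 6.5·39.5 = 89.7500; (r_i+r_j)·cross = 17.5·89.7500 = 1570.6250
edge 4: (6.5,31.5)→(1.5,13.5)  cross = 6.5·13.5 − 1.5·31.5 = 40.5000; (r_i+r_j)·cross = 8·40.5000 = 324.0000
Σcross = 595.5000 → A = |Σcross|/2 = 297.7500 mm²
Σ(r_i+r_j)·cross = 16544.2500 → first moment M = |Σ|/6 = 2757.3750
R_c = M/A = 2757.3750/297.7500 = 9.2607 mm
θ = 149° = 2.600541 rad
V = θ·R_c·A = 2.600541·9.2607·297.7500 = 7170.666 mm³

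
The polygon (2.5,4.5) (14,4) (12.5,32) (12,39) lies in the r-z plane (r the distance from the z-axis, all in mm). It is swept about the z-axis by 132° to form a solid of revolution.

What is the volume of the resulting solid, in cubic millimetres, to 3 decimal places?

Profile (r,z), 4 vertices: (2.5,4.5) (14,4) (12.5,32) (12,39)
edge 0: (2.5,4.5)→(14,4)  cross = 2.5·4 − 14·4.5 = -53.0000; (r_i+r_j)·cross = 16.5·-53.0000 = -874.5000
edge 1: (14,4)→(12.5,32)  cross = 14·32 − 12.5·4 = 398.0000; (r_i+r_j)·cross = 26.5·398.0000 = 10547.0000
edge 2: (12.5,32)→(12,39)  cross = 12.5·39 − 12·32 = 103.5000; (r_i+r_j)·cross = 24.5·103.5000 = 2535.7500
edge 3: (12,39)→(2.5,4.5)  cross = 12·4.5 − 2.5·39 = -43.5000; (r_i+r_j)·cross = 14.5·-43.5000 = -630.7500
Σcross = 405.0000 → A = |Σcross|/2 = 202.5000 mm²
Σ(r_i+r_j)·cross = 11577.5000 → first moment M = |Σ|/6 = 1929.5833
R_c = M/A = 1929.5833/202.5000 = 9.5288 mm
θ = 132° = 2.303835 rad
V = θ·R_c·A = 2.303835·9.5288·202.5000 = 4445.441 mm³

Volume = 4445.441 mm³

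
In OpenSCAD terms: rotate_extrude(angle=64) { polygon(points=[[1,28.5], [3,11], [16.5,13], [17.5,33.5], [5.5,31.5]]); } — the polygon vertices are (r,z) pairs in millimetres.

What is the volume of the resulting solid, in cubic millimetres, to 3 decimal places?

Volume = 3208.962 mm³

Profile (r,z), 5 vertices: (1,28.5) (3,11) (16.5,13) (17.5,33.5) (5.5,31.5)
edge 0: (1,28.5)→(3,11)  cross = 1·11 − 3·28.5 = -74.5000; (r_i+r_j)·cross = 4·-74.5000 = -298.0000
edge 1: (3,11)→(16.5,13)  cross = 3·13 − 16.5·11 = -142.5000; (r_i+r_j)·cross = 19.5·-142.5000 = -2778.7500
edge 2: (16.5,13)→(17.5,33.5)  cross = 16.5·33.5 − 17.5·13 = 325.2500; (r_i+r_j)·cross = 34·325.2500 = 11058.5000
edge 3: (17.5,33.5)→(5.5,31.5)  cross = 17.5·31.5 − 5.5·33.5 = 367.0000; (r_i+r_j)·cross = 23·367.0000 = 8441.0000
edge 4: (5.5,31.5)→(1,28.5)  cross = 5.5·28.5 − 1·31.5 = 125.2500; (r_i+r_j)·cross = 6.5·125.2500 = 814.1250
Σcross = 600.5000 → A = |Σcross|/2 = 300.2500 mm²
Σ(r_i+r_j)·cross = 17236.8750 → first moment M = |Σ|/6 = 2872.8125
R_c = M/A = 2872.8125/300.2500 = 9.5681 mm
θ = 64° = 1.117011 rad
V = θ·R_c·A = 1.117011·9.5681·300.2500 = 3208.962 mm³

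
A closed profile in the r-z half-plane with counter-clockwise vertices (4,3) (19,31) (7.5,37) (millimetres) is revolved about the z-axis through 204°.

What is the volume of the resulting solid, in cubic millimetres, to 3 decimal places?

Volume = 7456.815 mm³

Profile (r,z), 3 vertices: (4,3) (19,31) (7.5,37)
edge 0: (4,3)→(19,31)  cross = 4·31 − 19·3 = 67.0000; (r_i+r_j)·cross = 23·67.0000 = 1541.0000
edge 1: (19,31)→(7.5,37)  cross = 19·37 − 7.5·31 = 470.5000; (r_i+r_j)·cross = 26.5·470.5000 = 12468.2500
edge 2: (7.5,37)→(4,3)  cross = 7.5·3 − 4·37 = -125.5000; (r_i+r_j)·cross = 11.5·-125.5000 = -1443.2500
Σcross = 412.0000 → A = |Σcross|/2 = 206.0000 mm²
Σ(r_i+r_j)·cross = 12566.0000 → first moment M = |Σ|/6 = 2094.3333
R_c = M/A = 2094.3333/206.0000 = 10.1667 mm
θ = 204° = 3.560472 rad
V = θ·R_c·A = 3.560472·10.1667·206.0000 = 7456.815 mm³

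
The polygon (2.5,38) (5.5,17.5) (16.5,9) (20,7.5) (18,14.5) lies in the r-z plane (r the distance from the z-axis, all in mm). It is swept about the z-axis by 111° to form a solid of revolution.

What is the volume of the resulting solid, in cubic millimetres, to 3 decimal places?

Volume = 3400.069 mm³

Profile (r,z), 5 vertices: (2.5,38) (5.5,17.5) (16.5,9) (20,7.5) (18,14.5)
edge 0: (2.5,38)→(5.5,17.5)  cross = 2.5·17.5 − 5.5·38 = -165.2500; (r_i+r_j)·cross = 8·-165.2500 = -1322.0000
edge 1: (5.5,17.5)→(16.5,9)  cross = 5.5·9 − 16.5·17.5 = -239.2500; (r_i+r_j)·cross = 22·-239.2500 = -5263.5000
edge 2: (16.5,9)→(20,7.5)  cross = 16.5·7.5 − 20·9 = -56.2500; (r_i+r_j)·cross = 36.5·-56.2500 = -2053.1250
edge 3: (20,7.5)→(18,14.5)  cross = 20·14.5 − 18·7.5 = 155.0000; (r_i+r_j)·cross = 38·155.0000 = 5890.0000
edge 4: (18,14.5)→(2.5,38)  cross = 18·38 − 2.5·14.5 = 647.7500; (r_i+r_j)·cross = 20.5·647.7500 = 13278.8750
Σcross = 342.0000 → A = |Σcross|/2 = 171.0000 mm²
Σ(r_i+r_j)·cross = 10530.2500 → first moment M = |Σ|/6 = 1755.0417
R_c = M/A = 1755.0417/171.0000 = 10.2634 mm
θ = 111° = 1.937315 rad
V = θ·R_c·A = 1.937315·10.2634·171.0000 = 3400.069 mm³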